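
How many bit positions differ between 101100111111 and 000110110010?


XOR: 101010001101
Count of 1s: 6

6


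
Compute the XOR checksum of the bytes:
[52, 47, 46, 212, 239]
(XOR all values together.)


XOR chain: 52 ^ 47 ^ 46 ^ 212 ^ 239 = 14

14


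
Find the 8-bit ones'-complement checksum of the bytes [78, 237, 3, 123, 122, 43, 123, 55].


Sum = 784 mod 256 = 16
Complement = 239

239


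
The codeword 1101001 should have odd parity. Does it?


Number of 1s: 4

No, parity error (4 ones)


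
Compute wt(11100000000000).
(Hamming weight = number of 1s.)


Counting 1s in 11100000000000

3


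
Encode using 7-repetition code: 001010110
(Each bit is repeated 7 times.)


Each bit -> 7 copies

000000000000001111111000000011111110000000111111111111110000000


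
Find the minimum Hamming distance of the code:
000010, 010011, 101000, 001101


Comparing all pairs, minimum distance: 2
Can detect 1 errors, correct 0 errors

2


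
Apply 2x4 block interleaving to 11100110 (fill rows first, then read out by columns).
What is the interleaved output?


Matrix:
  1110
  0110
Read columns: 10111100

10111100


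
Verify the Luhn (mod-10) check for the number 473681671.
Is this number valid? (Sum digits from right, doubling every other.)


Luhn sum = 37
37 mod 10 = 7

Invalid (Luhn sum mod 10 = 7)


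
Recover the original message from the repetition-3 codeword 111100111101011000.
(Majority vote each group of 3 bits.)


Groups: 111, 100, 111, 101, 011, 000
Majority votes: 101110

101110


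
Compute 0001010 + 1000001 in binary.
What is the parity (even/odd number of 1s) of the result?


0001010 = 10
1000001 = 65
Sum = 75 = 1001011
1s count = 4

even parity (4 ones in 1001011)


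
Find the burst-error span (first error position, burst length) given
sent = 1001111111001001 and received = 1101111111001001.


XOR: 0100000000000000

Burst at position 1, length 1


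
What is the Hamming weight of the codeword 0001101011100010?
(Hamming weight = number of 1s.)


Counting 1s in 0001101011100010

7


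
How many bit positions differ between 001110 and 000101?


XOR: 001011
Count of 1s: 3

3


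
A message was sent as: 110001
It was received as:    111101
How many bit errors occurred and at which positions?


XOR: 001100

2 error(s) at position(s): 2, 3


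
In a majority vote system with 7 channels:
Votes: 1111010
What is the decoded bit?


Ones: 5 out of 7
Threshold: 4

1 (5/7 voted 1)


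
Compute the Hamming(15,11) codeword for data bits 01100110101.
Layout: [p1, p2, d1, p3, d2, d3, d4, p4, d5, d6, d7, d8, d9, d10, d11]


Parity bits: p1=0, p2=0, p3=0, p4=0

000011000110101


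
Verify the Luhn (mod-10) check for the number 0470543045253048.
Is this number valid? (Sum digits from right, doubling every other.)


Luhn sum = 64
64 mod 10 = 4

Invalid (Luhn sum mod 10 = 4)


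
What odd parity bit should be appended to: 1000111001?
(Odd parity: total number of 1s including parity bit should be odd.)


Number of 1s in data: 5
Parity bit: 0

0


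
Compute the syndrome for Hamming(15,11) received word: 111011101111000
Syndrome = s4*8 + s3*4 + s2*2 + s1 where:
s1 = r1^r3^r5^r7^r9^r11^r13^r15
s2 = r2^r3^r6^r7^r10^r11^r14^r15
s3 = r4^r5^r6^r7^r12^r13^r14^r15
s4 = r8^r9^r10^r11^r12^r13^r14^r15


s1=0, s2=0, s3=0, s4=0

Syndrome = 0 (no error)


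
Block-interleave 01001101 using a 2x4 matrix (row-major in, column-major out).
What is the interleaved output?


Matrix:
  0100
  1101
Read columns: 01110001

01110001


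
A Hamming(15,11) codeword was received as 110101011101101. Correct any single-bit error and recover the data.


Syndrome = 4: error at position 4

Data: 00101101101 (corrected bit 4)


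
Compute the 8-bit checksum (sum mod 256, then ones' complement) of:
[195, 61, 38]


Sum = 294 mod 256 = 38
Complement = 217

217


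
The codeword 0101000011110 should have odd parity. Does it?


Number of 1s: 6

No, parity error (6 ones)


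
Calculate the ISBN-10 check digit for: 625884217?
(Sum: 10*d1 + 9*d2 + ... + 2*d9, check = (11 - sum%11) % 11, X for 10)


Weighted sum: 267
267 mod 11 = 3

Check digit: 8


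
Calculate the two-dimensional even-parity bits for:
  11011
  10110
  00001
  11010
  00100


Row parities: 01111
Column parities: 10010

Row P: 01111, Col P: 10010, Corner: 0


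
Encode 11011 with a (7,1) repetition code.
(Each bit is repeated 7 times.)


Each bit -> 7 copies

11111111111111000000011111111111111


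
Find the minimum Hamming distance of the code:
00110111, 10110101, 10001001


Comparing all pairs, minimum distance: 2
Can detect 1 errors, correct 0 errors

2


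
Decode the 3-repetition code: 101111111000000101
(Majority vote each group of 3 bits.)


Groups: 101, 111, 111, 000, 000, 101
Majority votes: 111001

111001


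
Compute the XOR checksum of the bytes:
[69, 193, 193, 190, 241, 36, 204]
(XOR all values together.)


XOR chain: 69 ^ 193 ^ 193 ^ 190 ^ 241 ^ 36 ^ 204 = 226

226


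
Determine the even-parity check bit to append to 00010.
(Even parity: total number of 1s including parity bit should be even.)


Number of 1s in data: 1
Parity bit: 1

1


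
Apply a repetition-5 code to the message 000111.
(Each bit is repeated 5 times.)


Each bit -> 5 copies

000000000000000111111111111111


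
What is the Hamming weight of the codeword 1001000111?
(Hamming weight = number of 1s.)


Counting 1s in 1001000111

5


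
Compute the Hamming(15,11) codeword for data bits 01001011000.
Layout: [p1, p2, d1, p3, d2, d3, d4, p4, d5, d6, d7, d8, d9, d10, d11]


Parity bits: p1=1, p2=1, p3=0, p4=1

110010011011000


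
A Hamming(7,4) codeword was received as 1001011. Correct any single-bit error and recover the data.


Syndrome = 4: error at position 4

Data: 0011 (corrected bit 4)


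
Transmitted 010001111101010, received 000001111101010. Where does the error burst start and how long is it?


XOR: 010000000000000

Burst at position 1, length 1


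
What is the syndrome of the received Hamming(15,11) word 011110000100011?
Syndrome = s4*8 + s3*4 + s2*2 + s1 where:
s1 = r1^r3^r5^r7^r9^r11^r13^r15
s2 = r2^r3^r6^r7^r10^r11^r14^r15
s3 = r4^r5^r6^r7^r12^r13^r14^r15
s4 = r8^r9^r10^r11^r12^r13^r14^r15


s1=1, s2=1, s3=0, s4=1

Syndrome = 11 (error at position 11)


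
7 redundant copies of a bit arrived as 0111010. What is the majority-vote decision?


Ones: 4 out of 7
Threshold: 4

1 (4/7 voted 1)


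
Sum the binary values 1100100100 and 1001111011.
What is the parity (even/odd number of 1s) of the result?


1100100100 = 804
1001111011 = 635
Sum = 1439 = 10110011111
1s count = 8

even parity (8 ones in 10110011111)


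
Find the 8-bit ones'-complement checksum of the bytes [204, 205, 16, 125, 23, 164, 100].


Sum = 837 mod 256 = 69
Complement = 186

186


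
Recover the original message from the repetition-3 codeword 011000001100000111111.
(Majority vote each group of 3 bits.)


Groups: 011, 000, 001, 100, 000, 111, 111
Majority votes: 1000011

1000011


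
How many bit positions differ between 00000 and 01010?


XOR: 01010
Count of 1s: 2

2


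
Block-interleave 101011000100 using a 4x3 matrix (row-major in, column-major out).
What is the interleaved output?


Matrix:
  101
  011
  000
  100
Read columns: 100101001100

100101001100


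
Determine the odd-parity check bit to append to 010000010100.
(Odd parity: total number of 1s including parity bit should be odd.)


Number of 1s in data: 3
Parity bit: 0

0


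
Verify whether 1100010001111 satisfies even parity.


Number of 1s: 7

No, parity error (7 ones)


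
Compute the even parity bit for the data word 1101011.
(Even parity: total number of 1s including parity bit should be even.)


Number of 1s in data: 5
Parity bit: 1

1


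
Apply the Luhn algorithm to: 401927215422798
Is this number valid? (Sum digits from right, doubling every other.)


Luhn sum = 68
68 mod 10 = 8

Invalid (Luhn sum mod 10 = 8)


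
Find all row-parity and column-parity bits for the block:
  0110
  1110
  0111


Row parities: 011
Column parities: 1111

Row P: 011, Col P: 1111, Corner: 0


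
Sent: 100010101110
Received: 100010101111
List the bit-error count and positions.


XOR: 000000000001

1 error(s) at position(s): 11


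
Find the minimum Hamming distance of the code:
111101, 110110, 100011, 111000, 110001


Comparing all pairs, minimum distance: 2
Can detect 1 errors, correct 0 errors

2


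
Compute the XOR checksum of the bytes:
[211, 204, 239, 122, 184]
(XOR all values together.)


XOR chain: 211 ^ 204 ^ 239 ^ 122 ^ 184 = 50

50


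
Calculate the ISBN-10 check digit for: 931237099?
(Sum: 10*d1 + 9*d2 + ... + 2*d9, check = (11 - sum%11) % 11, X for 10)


Weighted sum: 237
237 mod 11 = 6

Check digit: 5


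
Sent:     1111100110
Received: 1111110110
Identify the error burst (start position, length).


XOR: 0000010000

Burst at position 5, length 1


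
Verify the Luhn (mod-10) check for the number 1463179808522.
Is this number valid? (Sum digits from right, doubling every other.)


Luhn sum = 61
61 mod 10 = 1

Invalid (Luhn sum mod 10 = 1)


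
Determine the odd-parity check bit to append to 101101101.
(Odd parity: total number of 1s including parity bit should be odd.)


Number of 1s in data: 6
Parity bit: 1

1


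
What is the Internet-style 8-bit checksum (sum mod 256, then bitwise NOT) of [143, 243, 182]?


Sum = 568 mod 256 = 56
Complement = 199

199


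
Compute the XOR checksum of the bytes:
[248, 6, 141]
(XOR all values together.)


XOR chain: 248 ^ 6 ^ 141 = 115

115


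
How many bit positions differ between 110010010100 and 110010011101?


XOR: 000000001001
Count of 1s: 2

2


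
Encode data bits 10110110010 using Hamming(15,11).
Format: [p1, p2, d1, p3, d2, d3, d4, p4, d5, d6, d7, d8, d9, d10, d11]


Parity bits: p1=1, p2=0, p3=1, p4=1

101101110110010


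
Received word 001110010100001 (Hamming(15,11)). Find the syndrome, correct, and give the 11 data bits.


Syndrome = 15: error at position 15

Data: 11000100000 (corrected bit 15)


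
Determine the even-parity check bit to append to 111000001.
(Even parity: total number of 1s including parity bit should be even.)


Number of 1s in data: 4
Parity bit: 0

0


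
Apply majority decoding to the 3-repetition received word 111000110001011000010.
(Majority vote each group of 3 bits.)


Groups: 111, 000, 110, 001, 011, 000, 010
Majority votes: 1010100

1010100


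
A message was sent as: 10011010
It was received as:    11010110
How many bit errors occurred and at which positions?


XOR: 01001100

3 error(s) at position(s): 1, 4, 5


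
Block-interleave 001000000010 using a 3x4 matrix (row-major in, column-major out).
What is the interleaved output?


Matrix:
  0010
  0000
  0010
Read columns: 000000101000

000000101000


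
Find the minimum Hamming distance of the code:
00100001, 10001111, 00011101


Comparing all pairs, minimum distance: 3
Can detect 2 errors, correct 1 errors

3


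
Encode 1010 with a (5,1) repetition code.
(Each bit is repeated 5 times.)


Each bit -> 5 copies

11111000001111100000


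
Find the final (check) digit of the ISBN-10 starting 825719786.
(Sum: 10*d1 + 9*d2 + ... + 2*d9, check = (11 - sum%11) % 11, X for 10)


Weighted sum: 302
302 mod 11 = 5

Check digit: 6


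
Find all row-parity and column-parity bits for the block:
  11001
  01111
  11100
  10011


Row parities: 1011
Column parities: 11001

Row P: 1011, Col P: 11001, Corner: 1


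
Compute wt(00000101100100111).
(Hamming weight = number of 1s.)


Counting 1s in 00000101100100111

7


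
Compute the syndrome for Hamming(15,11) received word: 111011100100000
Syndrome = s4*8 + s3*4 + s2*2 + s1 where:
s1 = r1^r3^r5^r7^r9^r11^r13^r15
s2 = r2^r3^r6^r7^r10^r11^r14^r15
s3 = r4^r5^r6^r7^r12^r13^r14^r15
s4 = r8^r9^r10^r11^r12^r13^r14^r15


s1=0, s2=1, s3=1, s4=1

Syndrome = 14 (error at position 14)


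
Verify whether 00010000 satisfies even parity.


Number of 1s: 1

No, parity error (1 ones)


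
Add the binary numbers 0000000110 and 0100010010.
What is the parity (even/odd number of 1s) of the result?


0000000110 = 6
0100010010 = 274
Sum = 280 = 100011000
1s count = 3

odd parity (3 ones in 100011000)


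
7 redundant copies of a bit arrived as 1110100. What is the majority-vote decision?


Ones: 4 out of 7
Threshold: 4

1 (4/7 voted 1)


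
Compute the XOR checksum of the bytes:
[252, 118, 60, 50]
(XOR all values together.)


XOR chain: 252 ^ 118 ^ 60 ^ 50 = 132

132


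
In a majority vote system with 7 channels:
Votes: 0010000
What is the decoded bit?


Ones: 1 out of 7
Threshold: 4

0 (1/7 voted 1)


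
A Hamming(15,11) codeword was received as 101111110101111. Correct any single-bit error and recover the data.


Syndrome = 0: no error detected

Data: 11110101111 (no errors)


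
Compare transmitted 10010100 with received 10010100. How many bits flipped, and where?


XOR: 00000000

0 errors (received matches sent)


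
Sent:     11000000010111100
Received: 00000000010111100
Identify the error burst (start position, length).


XOR: 11000000000000000

Burst at position 0, length 2


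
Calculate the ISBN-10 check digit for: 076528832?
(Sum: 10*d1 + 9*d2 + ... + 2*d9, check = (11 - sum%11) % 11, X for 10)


Weighted sum: 243
243 mod 11 = 1

Check digit: X


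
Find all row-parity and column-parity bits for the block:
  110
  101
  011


Row parities: 000
Column parities: 000

Row P: 000, Col P: 000, Corner: 0


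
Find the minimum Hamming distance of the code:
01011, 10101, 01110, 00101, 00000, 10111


Comparing all pairs, minimum distance: 1
Can detect 0 errors, correct 0 errors

1


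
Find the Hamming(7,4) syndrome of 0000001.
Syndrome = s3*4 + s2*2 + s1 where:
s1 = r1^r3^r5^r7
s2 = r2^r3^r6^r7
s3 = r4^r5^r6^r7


s1=1, s2=1, s3=1

Syndrome = 7 (error at position 7)


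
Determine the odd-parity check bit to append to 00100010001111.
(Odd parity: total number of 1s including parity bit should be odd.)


Number of 1s in data: 6
Parity bit: 1

1


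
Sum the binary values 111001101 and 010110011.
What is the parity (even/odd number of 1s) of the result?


111001101 = 461
010110011 = 179
Sum = 640 = 1010000000
1s count = 2

even parity (2 ones in 1010000000)


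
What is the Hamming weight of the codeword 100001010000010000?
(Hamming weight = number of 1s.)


Counting 1s in 100001010000010000

4


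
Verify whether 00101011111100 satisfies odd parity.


Number of 1s: 8

No, parity error (8 ones)


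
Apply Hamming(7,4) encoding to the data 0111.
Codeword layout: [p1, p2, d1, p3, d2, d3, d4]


Parity bits: p1=0, p2=0, p3=1

0001111


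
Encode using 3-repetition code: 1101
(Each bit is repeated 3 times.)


Each bit -> 3 copies

111111000111


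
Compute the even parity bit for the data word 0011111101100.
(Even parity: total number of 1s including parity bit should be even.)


Number of 1s in data: 8
Parity bit: 0

0


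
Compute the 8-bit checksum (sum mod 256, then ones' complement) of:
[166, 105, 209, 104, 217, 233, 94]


Sum = 1128 mod 256 = 104
Complement = 151

151


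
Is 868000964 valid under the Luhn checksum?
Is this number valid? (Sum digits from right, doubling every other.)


Luhn sum = 35
35 mod 10 = 5

Invalid (Luhn sum mod 10 = 5)


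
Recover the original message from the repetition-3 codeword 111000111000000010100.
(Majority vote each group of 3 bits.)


Groups: 111, 000, 111, 000, 000, 010, 100
Majority votes: 1010000

1010000


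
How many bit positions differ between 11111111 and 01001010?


XOR: 10110101
Count of 1s: 5

5


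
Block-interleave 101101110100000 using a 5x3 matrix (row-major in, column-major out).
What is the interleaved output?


Matrix:
  101
  101
  110
  100
  000
Read columns: 111100010011000

111100010011000


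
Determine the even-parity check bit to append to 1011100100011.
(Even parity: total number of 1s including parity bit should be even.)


Number of 1s in data: 7
Parity bit: 1

1


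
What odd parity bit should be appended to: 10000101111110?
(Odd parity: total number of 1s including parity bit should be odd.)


Number of 1s in data: 8
Parity bit: 1

1


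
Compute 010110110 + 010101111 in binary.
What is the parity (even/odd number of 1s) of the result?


010110110 = 182
010101111 = 175
Sum = 357 = 101100101
1s count = 5

odd parity (5 ones in 101100101)


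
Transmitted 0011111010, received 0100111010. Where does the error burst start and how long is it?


XOR: 0111000000

Burst at position 1, length 3


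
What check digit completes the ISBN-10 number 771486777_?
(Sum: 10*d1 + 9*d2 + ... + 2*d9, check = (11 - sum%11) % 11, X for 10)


Weighted sum: 310
310 mod 11 = 2

Check digit: 9


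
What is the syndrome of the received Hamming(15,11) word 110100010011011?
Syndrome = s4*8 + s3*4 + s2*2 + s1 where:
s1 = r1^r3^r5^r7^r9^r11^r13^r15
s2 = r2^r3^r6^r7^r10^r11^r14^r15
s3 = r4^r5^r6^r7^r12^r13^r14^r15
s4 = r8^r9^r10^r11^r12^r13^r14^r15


s1=1, s2=0, s3=0, s4=1

Syndrome = 9 (error at position 9)


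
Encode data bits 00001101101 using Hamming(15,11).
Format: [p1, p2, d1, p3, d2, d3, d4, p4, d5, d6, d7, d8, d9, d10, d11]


Parity bits: p1=1, p2=0, p3=1, p4=1

100100011101101


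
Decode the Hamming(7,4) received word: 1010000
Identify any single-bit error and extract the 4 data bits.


Syndrome = 2: error at position 2

Data: 1000 (corrected bit 2)


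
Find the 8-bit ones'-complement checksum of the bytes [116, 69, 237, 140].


Sum = 562 mod 256 = 50
Complement = 205

205


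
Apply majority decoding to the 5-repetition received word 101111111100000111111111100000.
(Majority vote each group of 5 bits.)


Groups: 10111, 11111, 00000, 11111, 11111, 00000
Majority votes: 110110

110110


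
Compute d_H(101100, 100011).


XOR: 001111
Count of 1s: 4

4


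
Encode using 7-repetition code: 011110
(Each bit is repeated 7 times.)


Each bit -> 7 copies

000000011111111111111111111111111110000000


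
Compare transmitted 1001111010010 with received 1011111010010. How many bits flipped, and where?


XOR: 0010000000000

1 error(s) at position(s): 2


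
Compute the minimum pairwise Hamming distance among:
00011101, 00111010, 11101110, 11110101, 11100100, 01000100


Comparing all pairs, minimum distance: 2
Can detect 1 errors, correct 0 errors

2


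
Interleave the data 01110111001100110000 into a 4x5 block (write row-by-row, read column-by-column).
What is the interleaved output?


Matrix:
  01110
  11100
  11001
  10000
Read columns: 01111110110010000010

01111110110010000010


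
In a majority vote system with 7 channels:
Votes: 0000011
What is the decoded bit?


Ones: 2 out of 7
Threshold: 4

0 (2/7 voted 1)


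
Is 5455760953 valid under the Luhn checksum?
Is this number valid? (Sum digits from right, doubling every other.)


Luhn sum = 35
35 mod 10 = 5

Invalid (Luhn sum mod 10 = 5)


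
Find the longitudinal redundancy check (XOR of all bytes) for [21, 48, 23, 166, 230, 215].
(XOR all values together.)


XOR chain: 21 ^ 48 ^ 23 ^ 166 ^ 230 ^ 215 = 165

165


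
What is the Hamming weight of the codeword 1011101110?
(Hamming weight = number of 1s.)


Counting 1s in 1011101110

7


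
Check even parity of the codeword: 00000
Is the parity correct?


Number of 1s: 0

Yes, parity is correct (0 ones)


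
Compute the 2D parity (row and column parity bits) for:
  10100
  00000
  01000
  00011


Row parities: 0010
Column parities: 11111

Row P: 0010, Col P: 11111, Corner: 1


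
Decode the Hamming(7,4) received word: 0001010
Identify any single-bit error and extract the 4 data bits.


Syndrome = 2: error at position 2

Data: 0010 (corrected bit 2)


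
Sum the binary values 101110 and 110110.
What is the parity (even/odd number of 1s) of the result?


101110 = 46
110110 = 54
Sum = 100 = 1100100
1s count = 3

odd parity (3 ones in 1100100)


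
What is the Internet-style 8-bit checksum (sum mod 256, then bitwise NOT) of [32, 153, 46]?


Sum = 231 mod 256 = 231
Complement = 24

24


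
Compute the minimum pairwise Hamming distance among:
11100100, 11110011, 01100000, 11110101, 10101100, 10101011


Comparing all pairs, minimum distance: 2
Can detect 1 errors, correct 0 errors

2


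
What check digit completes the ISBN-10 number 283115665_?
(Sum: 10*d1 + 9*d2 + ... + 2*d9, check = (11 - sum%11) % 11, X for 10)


Weighted sum: 206
206 mod 11 = 8

Check digit: 3


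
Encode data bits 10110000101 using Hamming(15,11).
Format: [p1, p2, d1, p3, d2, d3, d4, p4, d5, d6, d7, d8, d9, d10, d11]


Parity bits: p1=0, p2=0, p3=0, p4=0

001001100000101


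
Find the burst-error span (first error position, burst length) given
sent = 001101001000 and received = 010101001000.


XOR: 011000000000

Burst at position 1, length 2


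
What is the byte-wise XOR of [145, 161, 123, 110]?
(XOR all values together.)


XOR chain: 145 ^ 161 ^ 123 ^ 110 = 37

37


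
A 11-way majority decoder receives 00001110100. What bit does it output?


Ones: 4 out of 11
Threshold: 6

0 (4/11 voted 1)


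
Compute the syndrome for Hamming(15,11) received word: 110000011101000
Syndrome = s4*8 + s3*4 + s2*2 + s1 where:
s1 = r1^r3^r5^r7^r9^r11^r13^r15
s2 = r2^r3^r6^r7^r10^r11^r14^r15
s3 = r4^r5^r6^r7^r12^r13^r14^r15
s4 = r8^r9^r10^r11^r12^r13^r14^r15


s1=0, s2=0, s3=1, s4=0

Syndrome = 4 (error at position 4)


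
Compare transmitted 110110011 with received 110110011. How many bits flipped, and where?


XOR: 000000000

0 errors (received matches sent)


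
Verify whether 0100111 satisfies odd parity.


Number of 1s: 4

No, parity error (4 ones)


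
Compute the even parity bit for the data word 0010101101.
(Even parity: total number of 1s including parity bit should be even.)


Number of 1s in data: 5
Parity bit: 1

1


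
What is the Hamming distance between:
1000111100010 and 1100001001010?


XOR: 0100110101000
Count of 1s: 5

5


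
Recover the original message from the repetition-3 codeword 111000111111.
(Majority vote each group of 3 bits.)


Groups: 111, 000, 111, 111
Majority votes: 1011

1011


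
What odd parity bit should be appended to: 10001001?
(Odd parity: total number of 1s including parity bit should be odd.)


Number of 1s in data: 3
Parity bit: 0

0


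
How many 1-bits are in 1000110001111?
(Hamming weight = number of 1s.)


Counting 1s in 1000110001111

7


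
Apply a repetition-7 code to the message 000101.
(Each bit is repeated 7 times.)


Each bit -> 7 copies

000000000000000000000111111100000001111111


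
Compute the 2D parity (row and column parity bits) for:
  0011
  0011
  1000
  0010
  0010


Row parities: 00111
Column parities: 1000

Row P: 00111, Col P: 1000, Corner: 1


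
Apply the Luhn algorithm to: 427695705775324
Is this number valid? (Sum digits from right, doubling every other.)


Luhn sum = 64
64 mod 10 = 4

Invalid (Luhn sum mod 10 = 4)


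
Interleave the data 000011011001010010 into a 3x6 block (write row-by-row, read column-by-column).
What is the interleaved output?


Matrix:
  000011
  011001
  010010
Read columns: 000011010000101110

000011010000101110


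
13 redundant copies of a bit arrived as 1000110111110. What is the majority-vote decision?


Ones: 8 out of 13
Threshold: 7

1 (8/13 voted 1)


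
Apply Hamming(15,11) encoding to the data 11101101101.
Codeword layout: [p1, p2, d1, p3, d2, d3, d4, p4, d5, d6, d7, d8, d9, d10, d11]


Parity bits: p1=1, p2=0, p3=1, p4=1

101111011101101


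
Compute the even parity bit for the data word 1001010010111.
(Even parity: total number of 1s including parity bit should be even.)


Number of 1s in data: 7
Parity bit: 1

1


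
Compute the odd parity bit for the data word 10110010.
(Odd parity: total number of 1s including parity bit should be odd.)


Number of 1s in data: 4
Parity bit: 1

1


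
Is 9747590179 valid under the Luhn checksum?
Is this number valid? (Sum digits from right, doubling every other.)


Luhn sum = 56
56 mod 10 = 6

Invalid (Luhn sum mod 10 = 6)


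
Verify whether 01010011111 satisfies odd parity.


Number of 1s: 7

Yes, parity is correct (7 ones)


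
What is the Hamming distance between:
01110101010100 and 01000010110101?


XOR: 00110111100001
Count of 1s: 7

7


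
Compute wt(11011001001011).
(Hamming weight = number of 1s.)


Counting 1s in 11011001001011

8


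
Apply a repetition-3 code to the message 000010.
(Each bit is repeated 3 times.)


Each bit -> 3 copies

000000000000111000


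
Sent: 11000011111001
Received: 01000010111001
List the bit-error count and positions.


XOR: 10000001000000

2 error(s) at position(s): 0, 7


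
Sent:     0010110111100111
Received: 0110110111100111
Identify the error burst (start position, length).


XOR: 0100000000000000

Burst at position 1, length 1


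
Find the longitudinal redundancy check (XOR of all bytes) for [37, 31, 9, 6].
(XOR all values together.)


XOR chain: 37 ^ 31 ^ 9 ^ 6 = 53

53


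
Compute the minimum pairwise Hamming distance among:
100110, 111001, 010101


Comparing all pairs, minimum distance: 3
Can detect 2 errors, correct 1 errors

3


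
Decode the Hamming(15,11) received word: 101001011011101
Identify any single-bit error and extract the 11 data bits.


Syndrome = 0: no error detected

Data: 10101011101 (no errors)


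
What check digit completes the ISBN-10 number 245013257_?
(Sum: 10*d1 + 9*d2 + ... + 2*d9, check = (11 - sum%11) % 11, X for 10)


Weighted sum: 154
154 mod 11 = 0

Check digit: 0


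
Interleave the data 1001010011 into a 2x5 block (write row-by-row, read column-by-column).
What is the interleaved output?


Matrix:
  10010
  10011
Read columns: 1100001101

1100001101


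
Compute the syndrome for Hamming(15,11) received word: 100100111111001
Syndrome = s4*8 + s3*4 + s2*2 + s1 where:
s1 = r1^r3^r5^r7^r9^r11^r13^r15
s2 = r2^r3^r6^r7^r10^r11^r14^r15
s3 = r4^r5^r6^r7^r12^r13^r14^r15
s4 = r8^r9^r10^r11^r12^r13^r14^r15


s1=1, s2=0, s3=0, s4=0

Syndrome = 1 (error at position 1)


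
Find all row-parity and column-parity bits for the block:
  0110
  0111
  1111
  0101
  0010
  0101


Row parities: 010010
Column parities: 1100

Row P: 010010, Col P: 1100, Corner: 0


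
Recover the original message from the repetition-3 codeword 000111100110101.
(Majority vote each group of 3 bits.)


Groups: 000, 111, 100, 110, 101
Majority votes: 01011

01011


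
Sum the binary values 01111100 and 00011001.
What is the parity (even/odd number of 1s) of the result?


01111100 = 124
00011001 = 25
Sum = 149 = 10010101
1s count = 4

even parity (4 ones in 10010101)


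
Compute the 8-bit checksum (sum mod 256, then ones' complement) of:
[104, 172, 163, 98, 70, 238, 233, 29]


Sum = 1107 mod 256 = 83
Complement = 172

172


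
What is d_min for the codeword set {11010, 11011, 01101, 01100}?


Comparing all pairs, minimum distance: 1
Can detect 0 errors, correct 0 errors

1


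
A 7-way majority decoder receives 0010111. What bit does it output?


Ones: 4 out of 7
Threshold: 4

1 (4/7 voted 1)


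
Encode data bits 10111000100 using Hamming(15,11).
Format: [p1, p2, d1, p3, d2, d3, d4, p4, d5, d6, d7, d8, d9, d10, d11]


Parity bits: p1=0, p2=1, p3=1, p4=0

011101101000100


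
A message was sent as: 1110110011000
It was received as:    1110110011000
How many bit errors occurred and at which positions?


XOR: 0000000000000

0 errors (received matches sent)


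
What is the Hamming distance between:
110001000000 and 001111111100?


XOR: 111110111100
Count of 1s: 9

9


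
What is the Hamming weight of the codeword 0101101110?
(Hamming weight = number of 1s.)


Counting 1s in 0101101110

6


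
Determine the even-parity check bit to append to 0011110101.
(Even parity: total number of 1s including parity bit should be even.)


Number of 1s in data: 6
Parity bit: 0

0


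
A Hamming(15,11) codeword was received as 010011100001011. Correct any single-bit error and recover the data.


Syndrome = 11: error at position 11

Data: 01110011011 (corrected bit 11)


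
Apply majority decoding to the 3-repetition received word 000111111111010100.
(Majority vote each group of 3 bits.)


Groups: 000, 111, 111, 111, 010, 100
Majority votes: 011100

011100


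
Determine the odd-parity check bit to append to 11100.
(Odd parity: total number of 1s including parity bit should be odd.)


Number of 1s in data: 3
Parity bit: 0

0


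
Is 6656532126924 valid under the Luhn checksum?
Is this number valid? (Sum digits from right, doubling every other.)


Luhn sum = 54
54 mod 10 = 4

Invalid (Luhn sum mod 10 = 4)


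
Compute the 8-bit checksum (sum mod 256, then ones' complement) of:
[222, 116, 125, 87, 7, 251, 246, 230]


Sum = 1284 mod 256 = 4
Complement = 251

251


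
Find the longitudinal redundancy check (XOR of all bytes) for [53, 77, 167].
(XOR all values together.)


XOR chain: 53 ^ 77 ^ 167 = 223

223


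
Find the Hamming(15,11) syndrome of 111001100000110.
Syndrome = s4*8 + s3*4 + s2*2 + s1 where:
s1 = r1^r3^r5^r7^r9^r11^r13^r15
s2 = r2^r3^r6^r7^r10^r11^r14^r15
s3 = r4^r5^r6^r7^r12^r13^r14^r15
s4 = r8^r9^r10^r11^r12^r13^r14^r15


s1=0, s2=1, s3=0, s4=0

Syndrome = 2 (error at position 2)


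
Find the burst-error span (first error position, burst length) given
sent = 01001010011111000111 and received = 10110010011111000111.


XOR: 11111000000000000000

Burst at position 0, length 5


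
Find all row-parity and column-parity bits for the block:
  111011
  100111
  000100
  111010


Row parities: 1010
Column parities: 100010

Row P: 1010, Col P: 100010, Corner: 0


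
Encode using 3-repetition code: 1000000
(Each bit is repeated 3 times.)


Each bit -> 3 copies

111000000000000000000


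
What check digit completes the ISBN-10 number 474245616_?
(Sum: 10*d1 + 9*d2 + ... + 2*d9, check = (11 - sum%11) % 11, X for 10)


Weighted sum: 237
237 mod 11 = 6

Check digit: 5


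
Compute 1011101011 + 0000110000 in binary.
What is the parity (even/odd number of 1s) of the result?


1011101011 = 747
0000110000 = 48
Sum = 795 = 1100011011
1s count = 6

even parity (6 ones in 1100011011)


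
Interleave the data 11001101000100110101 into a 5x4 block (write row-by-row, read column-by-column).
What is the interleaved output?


Matrix:
  1100
  1101
  0001
  0011
  0101
Read columns: 11000110010001001111

11000110010001001111


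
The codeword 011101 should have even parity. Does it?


Number of 1s: 4

Yes, parity is correct (4 ones)


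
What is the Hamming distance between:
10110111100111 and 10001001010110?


XOR: 00111110110001
Count of 1s: 8

8


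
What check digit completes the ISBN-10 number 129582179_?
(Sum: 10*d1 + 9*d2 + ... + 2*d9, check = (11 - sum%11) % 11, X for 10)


Weighted sum: 236
236 mod 11 = 5

Check digit: 6


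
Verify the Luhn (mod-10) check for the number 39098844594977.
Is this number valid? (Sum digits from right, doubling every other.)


Luhn sum = 90
90 mod 10 = 0

Valid (Luhn sum mod 10 = 0)


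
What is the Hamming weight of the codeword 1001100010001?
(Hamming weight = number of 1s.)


Counting 1s in 1001100010001

5


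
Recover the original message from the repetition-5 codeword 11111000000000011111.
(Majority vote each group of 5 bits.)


Groups: 11111, 00000, 00000, 11111
Majority votes: 1001

1001


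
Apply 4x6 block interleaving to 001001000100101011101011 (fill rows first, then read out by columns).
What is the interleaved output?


Matrix:
  001001
  000100
  101011
  101011
Read columns: 001100001011010000111011

001100001011010000111011


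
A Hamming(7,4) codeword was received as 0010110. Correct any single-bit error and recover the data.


Syndrome = 0: no error detected

Data: 1110 (no errors)


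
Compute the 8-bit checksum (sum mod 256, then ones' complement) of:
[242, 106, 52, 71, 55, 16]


Sum = 542 mod 256 = 30
Complement = 225

225


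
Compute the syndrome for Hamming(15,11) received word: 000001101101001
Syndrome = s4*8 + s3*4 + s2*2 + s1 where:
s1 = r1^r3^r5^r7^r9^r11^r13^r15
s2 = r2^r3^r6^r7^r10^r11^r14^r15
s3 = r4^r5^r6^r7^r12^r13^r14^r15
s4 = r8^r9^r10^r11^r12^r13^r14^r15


s1=1, s2=0, s3=0, s4=0

Syndrome = 1 (error at position 1)


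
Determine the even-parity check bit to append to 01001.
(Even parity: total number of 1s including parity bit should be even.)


Number of 1s in data: 2
Parity bit: 0

0


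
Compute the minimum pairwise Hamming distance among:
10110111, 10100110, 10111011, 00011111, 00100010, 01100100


Comparing all pairs, minimum distance: 2
Can detect 1 errors, correct 0 errors

2


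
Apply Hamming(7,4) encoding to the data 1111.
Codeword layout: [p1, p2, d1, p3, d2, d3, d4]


Parity bits: p1=1, p2=1, p3=1

1111111


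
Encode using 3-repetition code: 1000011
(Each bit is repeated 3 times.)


Each bit -> 3 copies

111000000000000111111


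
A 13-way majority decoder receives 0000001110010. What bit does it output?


Ones: 4 out of 13
Threshold: 7

0 (4/13 voted 1)


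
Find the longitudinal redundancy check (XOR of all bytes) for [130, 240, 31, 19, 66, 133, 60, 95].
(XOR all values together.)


XOR chain: 130 ^ 240 ^ 31 ^ 19 ^ 66 ^ 133 ^ 60 ^ 95 = 218

218


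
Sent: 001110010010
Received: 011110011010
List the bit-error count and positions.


XOR: 010000001000

2 error(s) at position(s): 1, 8


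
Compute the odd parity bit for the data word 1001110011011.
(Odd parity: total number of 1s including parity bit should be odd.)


Number of 1s in data: 8
Parity bit: 1

1


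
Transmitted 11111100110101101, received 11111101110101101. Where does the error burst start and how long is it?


XOR: 00000001000000000

Burst at position 7, length 1


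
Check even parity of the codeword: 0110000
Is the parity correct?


Number of 1s: 2

Yes, parity is correct (2 ones)


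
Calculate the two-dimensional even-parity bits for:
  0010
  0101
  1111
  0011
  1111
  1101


Row parities: 100001
Column parities: 1001

Row P: 100001, Col P: 1001, Corner: 0


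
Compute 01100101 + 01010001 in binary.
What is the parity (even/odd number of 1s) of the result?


01100101 = 101
01010001 = 81
Sum = 182 = 10110110
1s count = 5

odd parity (5 ones in 10110110)


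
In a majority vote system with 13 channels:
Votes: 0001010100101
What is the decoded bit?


Ones: 5 out of 13
Threshold: 7

0 (5/13 voted 1)


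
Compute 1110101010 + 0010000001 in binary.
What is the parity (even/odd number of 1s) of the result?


1110101010 = 938
0010000001 = 129
Sum = 1067 = 10000101011
1s count = 5

odd parity (5 ones in 10000101011)


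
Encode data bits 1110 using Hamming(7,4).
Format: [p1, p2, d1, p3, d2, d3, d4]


Parity bits: p1=0, p2=0, p3=0

0010110


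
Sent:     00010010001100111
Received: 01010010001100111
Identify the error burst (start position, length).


XOR: 01000000000000000

Burst at position 1, length 1


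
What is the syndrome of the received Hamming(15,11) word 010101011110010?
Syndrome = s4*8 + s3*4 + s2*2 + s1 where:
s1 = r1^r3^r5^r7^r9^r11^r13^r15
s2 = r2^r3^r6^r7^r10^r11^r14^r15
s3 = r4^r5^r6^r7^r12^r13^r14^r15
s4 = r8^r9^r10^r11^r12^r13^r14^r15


s1=0, s2=1, s3=1, s4=1

Syndrome = 14 (error at position 14)


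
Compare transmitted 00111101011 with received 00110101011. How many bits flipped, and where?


XOR: 00001000000

1 error(s) at position(s): 4


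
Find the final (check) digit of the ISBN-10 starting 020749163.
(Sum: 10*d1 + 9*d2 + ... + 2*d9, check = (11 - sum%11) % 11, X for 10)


Weighted sum: 164
164 mod 11 = 10

Check digit: 1


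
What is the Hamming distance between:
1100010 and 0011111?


XOR: 1111101
Count of 1s: 6

6


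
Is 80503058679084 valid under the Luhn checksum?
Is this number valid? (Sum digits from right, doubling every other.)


Luhn sum = 53
53 mod 10 = 3

Invalid (Luhn sum mod 10 = 3)


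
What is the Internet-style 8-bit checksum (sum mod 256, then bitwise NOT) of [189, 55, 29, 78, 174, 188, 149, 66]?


Sum = 928 mod 256 = 160
Complement = 95

95


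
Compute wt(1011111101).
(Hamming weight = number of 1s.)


Counting 1s in 1011111101

8


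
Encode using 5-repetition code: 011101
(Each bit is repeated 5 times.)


Each bit -> 5 copies

000001111111111111110000011111


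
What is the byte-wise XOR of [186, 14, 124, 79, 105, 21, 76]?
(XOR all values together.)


XOR chain: 186 ^ 14 ^ 124 ^ 79 ^ 105 ^ 21 ^ 76 = 183

183


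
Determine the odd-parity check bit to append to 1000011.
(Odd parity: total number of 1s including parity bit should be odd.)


Number of 1s in data: 3
Parity bit: 0

0


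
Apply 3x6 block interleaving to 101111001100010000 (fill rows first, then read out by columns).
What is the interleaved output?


Matrix:
  101111
  001100
  010000
Read columns: 100001110110100100

100001110110100100


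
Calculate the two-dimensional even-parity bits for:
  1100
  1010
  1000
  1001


Row parities: 0010
Column parities: 0111

Row P: 0010, Col P: 0111, Corner: 1


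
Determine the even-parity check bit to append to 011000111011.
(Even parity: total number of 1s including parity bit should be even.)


Number of 1s in data: 7
Parity bit: 1

1


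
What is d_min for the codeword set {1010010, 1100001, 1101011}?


Comparing all pairs, minimum distance: 2
Can detect 1 errors, correct 0 errors

2


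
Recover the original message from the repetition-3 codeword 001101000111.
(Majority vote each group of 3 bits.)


Groups: 001, 101, 000, 111
Majority votes: 0101

0101


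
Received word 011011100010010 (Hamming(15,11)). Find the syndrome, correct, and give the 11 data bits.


Syndrome = 0: no error detected

Data: 11110010010 (no errors)


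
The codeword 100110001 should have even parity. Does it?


Number of 1s: 4

Yes, parity is correct (4 ones)


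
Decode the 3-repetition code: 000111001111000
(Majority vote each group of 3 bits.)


Groups: 000, 111, 001, 111, 000
Majority votes: 01010

01010


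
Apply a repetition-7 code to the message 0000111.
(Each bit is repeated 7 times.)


Each bit -> 7 copies

0000000000000000000000000000111111111111111111111


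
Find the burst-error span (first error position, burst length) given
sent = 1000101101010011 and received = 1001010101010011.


XOR: 0001111000000000

Burst at position 3, length 4


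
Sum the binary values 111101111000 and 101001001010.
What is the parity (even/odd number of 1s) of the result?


111101111000 = 3960
101001001010 = 2634
Sum = 6594 = 1100111000010
1s count = 6

even parity (6 ones in 1100111000010)


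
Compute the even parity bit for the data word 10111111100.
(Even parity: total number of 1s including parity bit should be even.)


Number of 1s in data: 8
Parity bit: 0

0


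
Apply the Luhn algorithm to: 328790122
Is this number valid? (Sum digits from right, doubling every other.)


Luhn sum = 36
36 mod 10 = 6

Invalid (Luhn sum mod 10 = 6)
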